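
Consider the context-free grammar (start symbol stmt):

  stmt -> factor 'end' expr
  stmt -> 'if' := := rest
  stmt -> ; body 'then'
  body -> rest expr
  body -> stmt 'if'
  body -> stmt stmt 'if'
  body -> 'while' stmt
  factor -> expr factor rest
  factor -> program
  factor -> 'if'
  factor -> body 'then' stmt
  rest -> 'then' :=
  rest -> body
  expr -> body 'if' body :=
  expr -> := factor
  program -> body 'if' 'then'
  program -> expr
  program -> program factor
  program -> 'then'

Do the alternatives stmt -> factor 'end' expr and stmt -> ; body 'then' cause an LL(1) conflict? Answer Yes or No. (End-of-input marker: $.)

FIRST(factor 'end' expr) = { 'if', 'then', 'while', :=, ; } and FIRST(; body 'then') = { ; }.
Both contain ;, so the two alternatives are not disjoint — LL(1) conflict.

Yes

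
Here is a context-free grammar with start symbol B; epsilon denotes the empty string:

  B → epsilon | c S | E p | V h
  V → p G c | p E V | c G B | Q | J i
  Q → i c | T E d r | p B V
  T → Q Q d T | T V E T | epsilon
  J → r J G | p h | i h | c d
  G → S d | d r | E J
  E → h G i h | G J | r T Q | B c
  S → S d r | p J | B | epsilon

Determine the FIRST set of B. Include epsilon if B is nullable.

B → epsilon contributes epsilon.
B → c S contributes {c}.
From B → E p: add FIRST(E) = { c, d, h, i, p, r }.
From B → V h: add FIRST(V) = { c, d, h, i, p, r }.
Union: FIRST(B) = { c, d, h, i, p, r, epsilon }.

{ c, d, h, i, p, r, epsilon }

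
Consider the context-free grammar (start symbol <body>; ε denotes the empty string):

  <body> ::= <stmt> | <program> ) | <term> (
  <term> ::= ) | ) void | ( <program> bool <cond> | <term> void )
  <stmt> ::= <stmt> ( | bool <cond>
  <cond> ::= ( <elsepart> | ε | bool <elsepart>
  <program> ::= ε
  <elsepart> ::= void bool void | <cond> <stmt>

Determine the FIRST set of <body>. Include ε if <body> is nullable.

{ (, ), bool }

From <body> ::= <stmt>: add FIRST(<stmt>) = { bool }.
From <body> ::= <program> ): <program> nullable, take FIRST(<program>) ∪ {)} = { ) }.
From <body> ::= <term> (: add FIRST(<term>) = { (, ) }.
Union: FIRST(<body>) = { (, ), bool }.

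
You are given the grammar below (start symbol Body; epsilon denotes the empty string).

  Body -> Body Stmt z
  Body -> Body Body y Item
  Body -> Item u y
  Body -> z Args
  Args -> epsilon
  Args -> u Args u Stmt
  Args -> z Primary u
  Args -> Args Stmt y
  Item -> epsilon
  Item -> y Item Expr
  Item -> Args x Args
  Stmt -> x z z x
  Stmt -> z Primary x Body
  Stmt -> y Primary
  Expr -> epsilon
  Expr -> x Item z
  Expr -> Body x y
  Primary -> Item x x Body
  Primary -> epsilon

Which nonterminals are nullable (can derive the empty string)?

{ Args, Expr, Item, Primary }

Directly nullable (have an epsilon-production): Args, Item, Expr, Primary.
No other nonterminal has a production whose RHS symbols are all nullable.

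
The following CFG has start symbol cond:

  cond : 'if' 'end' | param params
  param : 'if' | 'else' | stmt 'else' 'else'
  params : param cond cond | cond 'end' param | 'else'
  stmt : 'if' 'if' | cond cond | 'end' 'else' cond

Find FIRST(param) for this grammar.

{ 'else', 'end', 'if' }

param : 'if' contributes {'if'}.
param : 'else' contributes {'else'}.
From param : stmt 'else' 'else': add FIRST(stmt) = { 'else', 'end', 'if' }.
Union: FIRST(param) = { 'else', 'end', 'if' }.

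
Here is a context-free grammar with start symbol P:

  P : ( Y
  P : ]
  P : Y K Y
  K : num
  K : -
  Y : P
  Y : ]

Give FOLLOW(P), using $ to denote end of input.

P is the start symbol, so $ ∈ FOLLOW(P).
In Y : P: P is at the end, add FOLLOW(Y) = { $, -, num }.
Union: FOLLOW(P) = { $, -, num }.

{ $, -, num }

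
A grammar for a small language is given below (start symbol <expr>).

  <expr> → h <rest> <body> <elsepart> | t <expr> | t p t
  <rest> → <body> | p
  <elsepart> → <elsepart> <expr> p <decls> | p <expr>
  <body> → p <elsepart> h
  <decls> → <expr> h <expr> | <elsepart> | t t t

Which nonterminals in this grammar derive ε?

No nonterminal has an empty production or an RHS whose symbols are all nullable.

{ } (none)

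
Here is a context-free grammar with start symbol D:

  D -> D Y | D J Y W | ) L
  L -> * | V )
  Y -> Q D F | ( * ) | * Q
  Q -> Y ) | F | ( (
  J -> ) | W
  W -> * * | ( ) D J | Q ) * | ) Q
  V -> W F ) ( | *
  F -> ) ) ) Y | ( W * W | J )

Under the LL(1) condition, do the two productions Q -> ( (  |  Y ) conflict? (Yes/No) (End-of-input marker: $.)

FIRST(( () = { ( } and FIRST(Y )) = { (, ), * }.
Both contain (, so the two alternatives are not disjoint — LL(1) conflict.

Yes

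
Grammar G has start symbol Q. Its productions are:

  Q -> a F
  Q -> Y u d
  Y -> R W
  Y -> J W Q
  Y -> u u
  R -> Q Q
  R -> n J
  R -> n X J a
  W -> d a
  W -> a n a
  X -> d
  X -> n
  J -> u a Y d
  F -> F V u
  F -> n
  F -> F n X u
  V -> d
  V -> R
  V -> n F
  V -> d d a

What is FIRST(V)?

V -> d contributes {d}.
From V -> R: add FIRST(R) = { a, n, u }.
V -> n F contributes {n}.
V -> d d a contributes {d}.
Union: FIRST(V) = { a, d, n, u }.

{ a, d, n, u }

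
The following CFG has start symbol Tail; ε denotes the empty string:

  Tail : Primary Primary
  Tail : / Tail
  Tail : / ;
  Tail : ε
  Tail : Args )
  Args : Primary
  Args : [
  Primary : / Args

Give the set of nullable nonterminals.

Directly nullable (have an ε-production): Tail.
No other nonterminal has a production whose RHS symbols are all nullable.

{ Tail }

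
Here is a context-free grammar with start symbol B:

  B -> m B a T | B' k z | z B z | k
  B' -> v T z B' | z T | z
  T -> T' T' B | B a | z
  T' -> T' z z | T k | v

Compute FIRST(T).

From T -> T' T' B: add FIRST(T') = { k, m, v, z }.
From T -> B a: add FIRST(B) = { k, m, v, z }.
T -> z contributes {z}.
Union: FIRST(T) = { k, m, v, z }.

{ k, m, v, z }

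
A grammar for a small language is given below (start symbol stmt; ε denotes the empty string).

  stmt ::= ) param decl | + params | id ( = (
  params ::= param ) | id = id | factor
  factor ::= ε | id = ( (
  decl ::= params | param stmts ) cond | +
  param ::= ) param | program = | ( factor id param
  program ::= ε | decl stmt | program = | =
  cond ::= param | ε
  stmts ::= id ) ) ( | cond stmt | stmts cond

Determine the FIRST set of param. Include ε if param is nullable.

param ::= ) param contributes {)}.
From param ::= program =: program nullable, take FIRST(program) ∪ {=} = { (, ), +, =, id }.
param ::= ( factor id param contributes {(}.
Union: FIRST(param) = { (, ), +, =, id }.

{ (, ), +, =, id }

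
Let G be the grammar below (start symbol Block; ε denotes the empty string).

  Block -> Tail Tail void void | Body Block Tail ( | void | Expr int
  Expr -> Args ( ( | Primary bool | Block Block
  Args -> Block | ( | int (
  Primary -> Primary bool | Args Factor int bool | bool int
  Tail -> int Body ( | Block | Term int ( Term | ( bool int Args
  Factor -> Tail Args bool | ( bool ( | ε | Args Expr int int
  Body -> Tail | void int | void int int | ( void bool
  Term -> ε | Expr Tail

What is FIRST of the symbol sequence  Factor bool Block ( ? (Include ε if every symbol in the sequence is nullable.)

{ (, bool, int, void }

Add FIRST(Factor)\{ε} = { (, bool, int, void }; Factor is nullable, continue.
bool is a terminal; add {bool} and stop.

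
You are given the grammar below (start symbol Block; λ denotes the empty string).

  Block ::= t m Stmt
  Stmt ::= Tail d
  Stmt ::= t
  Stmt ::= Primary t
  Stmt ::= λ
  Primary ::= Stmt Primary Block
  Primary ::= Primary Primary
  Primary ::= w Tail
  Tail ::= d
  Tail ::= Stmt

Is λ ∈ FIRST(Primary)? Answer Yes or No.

No

Nullable nonterminals: Stmt, Tail.
No production of Primary has an RHS whose symbols are all nullable, so Primary is not nullable.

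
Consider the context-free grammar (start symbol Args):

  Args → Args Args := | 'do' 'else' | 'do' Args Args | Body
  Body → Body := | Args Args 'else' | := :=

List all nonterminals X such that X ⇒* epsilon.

No nonterminal has an empty production or an RHS whose symbols are all nullable.

{ } (none)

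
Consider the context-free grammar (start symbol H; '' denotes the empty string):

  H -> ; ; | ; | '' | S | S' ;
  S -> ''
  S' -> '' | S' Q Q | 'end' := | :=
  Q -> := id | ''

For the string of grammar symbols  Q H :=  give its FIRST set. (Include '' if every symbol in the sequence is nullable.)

{ 'end', :=, ; }

Add FIRST(Q)\{''} = { := }; Q is nullable, continue.
Add FIRST(H)\{''} = { 'end', :=, ; }; H is nullable, continue.
:= is a terminal; add {:=} and stop.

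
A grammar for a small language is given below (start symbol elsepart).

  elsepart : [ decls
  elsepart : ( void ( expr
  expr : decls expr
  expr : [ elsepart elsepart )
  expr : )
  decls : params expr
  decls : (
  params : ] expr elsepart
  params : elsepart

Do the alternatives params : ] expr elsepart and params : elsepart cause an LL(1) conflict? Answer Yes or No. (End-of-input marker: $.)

No

FIRST(] expr elsepart) = { ] } and FIRST(elsepart) = { (, [ }.
The FIRST sets are disjoint and neither alternative is nullable — no conflict.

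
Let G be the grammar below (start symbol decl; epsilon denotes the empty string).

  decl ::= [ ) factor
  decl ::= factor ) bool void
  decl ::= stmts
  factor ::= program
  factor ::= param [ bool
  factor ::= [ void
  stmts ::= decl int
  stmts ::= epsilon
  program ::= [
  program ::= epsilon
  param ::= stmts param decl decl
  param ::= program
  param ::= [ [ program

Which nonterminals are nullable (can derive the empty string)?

Directly nullable (have an epsilon-production): stmts, program.
param ::= stmts param decl decl with every symbol nullable, so param is nullable.
decl ::= stmts with every symbol nullable, so decl is nullable.
factor ::= program with every symbol nullable, so factor is nullable.

{ decl, factor, param, program, stmts }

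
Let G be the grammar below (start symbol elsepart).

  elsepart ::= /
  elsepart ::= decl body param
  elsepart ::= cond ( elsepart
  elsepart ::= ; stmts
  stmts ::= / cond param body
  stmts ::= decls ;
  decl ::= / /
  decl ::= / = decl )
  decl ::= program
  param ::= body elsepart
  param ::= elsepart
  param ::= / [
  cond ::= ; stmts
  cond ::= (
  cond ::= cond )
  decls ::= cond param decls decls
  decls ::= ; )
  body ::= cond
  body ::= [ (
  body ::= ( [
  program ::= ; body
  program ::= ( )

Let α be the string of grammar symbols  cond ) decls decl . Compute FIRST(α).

{ (, ; }

Add FIRST(cond) = { (, ; }; cond is not nullable, stop.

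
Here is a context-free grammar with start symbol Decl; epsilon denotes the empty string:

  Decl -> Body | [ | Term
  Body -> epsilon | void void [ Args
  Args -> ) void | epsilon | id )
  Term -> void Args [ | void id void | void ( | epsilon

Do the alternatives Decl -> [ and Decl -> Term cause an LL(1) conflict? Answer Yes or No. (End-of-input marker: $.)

No

FIRST([) = { [ } and FIRST(Term) = { void, epsilon }.
The second is nullable but FOLLOW(Decl) = { $ } is disjoint from FIRST of the first.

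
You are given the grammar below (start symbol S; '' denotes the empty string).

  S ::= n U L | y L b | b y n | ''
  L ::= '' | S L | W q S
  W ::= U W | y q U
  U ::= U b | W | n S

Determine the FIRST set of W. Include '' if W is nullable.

{ n, y }

From W ::= U W: add FIRST(U) = { n, y }.
W ::= y q U contributes {y}.
Union: FIRST(W) = { n, y }.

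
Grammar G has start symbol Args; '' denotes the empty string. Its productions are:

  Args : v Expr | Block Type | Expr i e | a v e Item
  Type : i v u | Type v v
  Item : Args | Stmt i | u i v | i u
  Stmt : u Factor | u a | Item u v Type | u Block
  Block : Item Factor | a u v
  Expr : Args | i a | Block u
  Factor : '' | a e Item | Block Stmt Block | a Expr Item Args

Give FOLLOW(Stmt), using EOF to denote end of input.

In Item : Stmt i: add FIRST(i) = { i }.
In Factor : Block Stmt Block: add FIRST(Block) = { a, i, u, v }.
Union: FOLLOW(Stmt) = { a, i, u, v }.

{ a, i, u, v }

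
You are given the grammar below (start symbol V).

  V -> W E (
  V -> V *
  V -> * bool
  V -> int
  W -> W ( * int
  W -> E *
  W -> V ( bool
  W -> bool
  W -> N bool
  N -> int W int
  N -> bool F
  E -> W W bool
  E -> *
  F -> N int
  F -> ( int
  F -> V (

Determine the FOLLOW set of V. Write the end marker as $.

{ $, (, * }

V is the start symbol, so $ ∈ FOLLOW(V).
In V -> V *: add FIRST(*) = { * }.
In W -> V ( bool: add FIRST(( bool) = { ( }.
In F -> V (: add FIRST(() = { ( }.
Union: FOLLOW(V) = { $, (, * }.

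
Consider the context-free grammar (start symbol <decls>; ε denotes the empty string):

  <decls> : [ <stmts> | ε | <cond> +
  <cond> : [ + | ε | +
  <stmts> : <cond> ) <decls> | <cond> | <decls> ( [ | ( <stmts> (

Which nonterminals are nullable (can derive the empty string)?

{ <cond>, <decls>, <stmts> }

Directly nullable (have an ε-production): <decls>, <cond>.
<stmts> : <cond> with every symbol nullable, so <stmts> is nullable.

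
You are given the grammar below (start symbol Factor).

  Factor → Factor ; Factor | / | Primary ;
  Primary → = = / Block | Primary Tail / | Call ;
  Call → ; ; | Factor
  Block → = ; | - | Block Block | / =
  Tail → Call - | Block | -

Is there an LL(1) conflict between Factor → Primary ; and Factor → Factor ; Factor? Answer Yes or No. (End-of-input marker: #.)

Yes

FIRST(Primary ;) = { /, ;, = } and FIRST(Factor ; Factor) = { /, ;, = }.
Both contain /, so the two alternatives are not disjoint — LL(1) conflict.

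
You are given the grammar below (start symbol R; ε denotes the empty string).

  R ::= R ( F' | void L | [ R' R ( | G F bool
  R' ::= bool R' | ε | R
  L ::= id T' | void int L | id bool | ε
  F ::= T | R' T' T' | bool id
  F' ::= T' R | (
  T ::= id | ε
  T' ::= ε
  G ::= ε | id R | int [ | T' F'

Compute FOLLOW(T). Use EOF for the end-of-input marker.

In F ::= T: T is at the end, add FOLLOW(F) = { bool }.
Union: FOLLOW(T) = { bool }.

{ bool }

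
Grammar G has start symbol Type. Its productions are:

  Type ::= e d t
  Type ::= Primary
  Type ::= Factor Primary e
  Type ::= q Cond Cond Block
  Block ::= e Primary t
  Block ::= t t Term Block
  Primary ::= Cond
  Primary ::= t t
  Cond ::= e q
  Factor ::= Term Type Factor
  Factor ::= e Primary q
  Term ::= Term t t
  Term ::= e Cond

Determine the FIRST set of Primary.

From Primary ::= Cond: add FIRST(Cond) = { e }.
Primary ::= t t contributes {t}.
Union: FIRST(Primary) = { e, t }.

{ e, t }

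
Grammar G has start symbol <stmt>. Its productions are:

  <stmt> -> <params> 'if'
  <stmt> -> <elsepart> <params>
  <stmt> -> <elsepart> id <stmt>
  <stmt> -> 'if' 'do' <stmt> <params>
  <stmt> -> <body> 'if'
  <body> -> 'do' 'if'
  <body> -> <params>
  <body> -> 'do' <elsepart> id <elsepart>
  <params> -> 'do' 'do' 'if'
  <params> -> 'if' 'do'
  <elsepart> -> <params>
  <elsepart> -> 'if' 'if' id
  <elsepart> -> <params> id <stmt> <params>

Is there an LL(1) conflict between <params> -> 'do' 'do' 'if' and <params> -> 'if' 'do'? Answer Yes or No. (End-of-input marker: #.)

No

FIRST('do' 'do' 'if') = { 'do' } and FIRST('if' 'do') = { 'if' }.
The FIRST sets are disjoint and neither alternative is nullable — no conflict.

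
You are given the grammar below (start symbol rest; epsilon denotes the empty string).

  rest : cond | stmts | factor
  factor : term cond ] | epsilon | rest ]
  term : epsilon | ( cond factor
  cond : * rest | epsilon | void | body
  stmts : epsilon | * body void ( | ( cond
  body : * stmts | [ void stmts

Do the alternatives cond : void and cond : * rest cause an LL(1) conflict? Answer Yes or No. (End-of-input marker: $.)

No

FIRST(void) = { void } and FIRST(* rest) = { * }.
The FIRST sets are disjoint and neither alternative is nullable — no conflict.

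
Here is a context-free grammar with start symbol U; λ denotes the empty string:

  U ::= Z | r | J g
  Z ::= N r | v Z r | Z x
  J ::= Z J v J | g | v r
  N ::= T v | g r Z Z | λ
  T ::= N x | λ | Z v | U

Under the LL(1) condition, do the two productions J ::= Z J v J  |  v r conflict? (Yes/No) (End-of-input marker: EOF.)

Yes

FIRST(Z J v J) = { g, r, v, x } and FIRST(v r) = { v }.
Both contain v, so the two alternatives are not disjoint — LL(1) conflict.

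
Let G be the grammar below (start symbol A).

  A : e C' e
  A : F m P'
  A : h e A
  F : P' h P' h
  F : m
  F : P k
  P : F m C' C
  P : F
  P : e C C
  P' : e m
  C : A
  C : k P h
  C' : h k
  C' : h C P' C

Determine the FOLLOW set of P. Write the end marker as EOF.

In F : P k: add FIRST(k) = { k }.
In C : k P h: add FIRST(h) = { h }.
Union: FOLLOW(P) = { h, k }.

{ h, k }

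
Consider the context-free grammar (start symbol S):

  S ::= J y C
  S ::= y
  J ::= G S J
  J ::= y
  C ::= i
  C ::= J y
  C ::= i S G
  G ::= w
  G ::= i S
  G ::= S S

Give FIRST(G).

{ i, w, y }

G ::= w contributes {w}.
G ::= i S contributes {i}.
From G ::= S S: add FIRST(S) = { i, w, y }.
Union: FIRST(G) = { i, w, y }.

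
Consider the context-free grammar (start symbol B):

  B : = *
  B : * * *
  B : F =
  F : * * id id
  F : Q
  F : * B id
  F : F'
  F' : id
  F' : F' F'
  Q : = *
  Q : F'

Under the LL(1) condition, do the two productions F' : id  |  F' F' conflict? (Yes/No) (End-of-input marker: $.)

Yes

FIRST(id) = { id } and FIRST(F' F') = { id }.
Both contain id, so the two alternatives are not disjoint — LL(1) conflict.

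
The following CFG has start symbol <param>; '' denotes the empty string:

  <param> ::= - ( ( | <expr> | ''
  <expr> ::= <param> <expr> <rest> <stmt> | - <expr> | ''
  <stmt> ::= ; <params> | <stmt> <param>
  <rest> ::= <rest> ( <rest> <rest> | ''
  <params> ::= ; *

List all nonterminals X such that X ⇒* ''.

Directly nullable (have an ''-production): <param>, <expr>, <rest>.
No other nonterminal has a production whose RHS symbols are all nullable.

{ <expr>, <param>, <rest> }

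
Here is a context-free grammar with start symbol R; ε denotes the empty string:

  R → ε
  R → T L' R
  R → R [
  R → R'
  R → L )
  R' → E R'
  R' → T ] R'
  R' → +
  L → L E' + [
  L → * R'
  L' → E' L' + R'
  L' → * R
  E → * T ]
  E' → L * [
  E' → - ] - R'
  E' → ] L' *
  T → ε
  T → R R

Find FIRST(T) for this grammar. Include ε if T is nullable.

{ *, +, -, [, ], ε }

T → ε contributes ε.
From T → R R: R, R nullable, take FIRST(R) ∪ FIRST(R) = { *, +, -, [, ] }; also ε since the whole RHS is nullable.
Union: FIRST(T) = { *, +, -, [, ], ε }.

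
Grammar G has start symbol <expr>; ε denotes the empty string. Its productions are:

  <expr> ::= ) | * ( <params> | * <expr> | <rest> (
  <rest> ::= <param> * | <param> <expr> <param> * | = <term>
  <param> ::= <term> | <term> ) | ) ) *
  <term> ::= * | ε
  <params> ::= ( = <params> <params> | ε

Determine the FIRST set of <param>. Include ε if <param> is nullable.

{ ), *, ε }

From <param> ::= <term>: add FIRST(<term>) = { *, ε } (including ε since <term> is nullable).
From <param> ::= <term> ): <term> nullable, take FIRST(<term>) ∪ {)} = { ), * }.
<param> ::= ) ) * contributes {)}.
Union: FIRST(<param>) = { ), *, ε }.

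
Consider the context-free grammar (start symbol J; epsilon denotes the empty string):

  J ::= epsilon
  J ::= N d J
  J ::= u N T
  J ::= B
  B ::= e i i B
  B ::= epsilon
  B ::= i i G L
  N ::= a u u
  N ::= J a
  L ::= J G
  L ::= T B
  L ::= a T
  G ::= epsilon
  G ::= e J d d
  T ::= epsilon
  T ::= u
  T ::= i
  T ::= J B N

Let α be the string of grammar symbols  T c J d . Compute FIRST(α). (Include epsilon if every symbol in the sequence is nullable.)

Add FIRST(T)\{epsilon} = { a, e, i, u }; T is nullable, continue.
c is a terminal; add {c} and stop.

{ a, c, e, i, u }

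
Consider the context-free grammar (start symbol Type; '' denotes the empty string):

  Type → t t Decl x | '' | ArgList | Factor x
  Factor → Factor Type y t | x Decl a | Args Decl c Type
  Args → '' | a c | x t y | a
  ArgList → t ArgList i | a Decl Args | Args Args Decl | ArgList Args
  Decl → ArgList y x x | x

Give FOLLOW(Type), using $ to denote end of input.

Type is the start symbol, so $ ∈ FOLLOW(Type).
In Factor → Factor Type y t: add FIRST(y t) = { y }.
In Factor → Args Decl c Type: Type is at the end, add FOLLOW(Factor) = { a, t, x, y }.
Union: FOLLOW(Type) = { $, a, t, x, y }.

{ $, a, t, x, y }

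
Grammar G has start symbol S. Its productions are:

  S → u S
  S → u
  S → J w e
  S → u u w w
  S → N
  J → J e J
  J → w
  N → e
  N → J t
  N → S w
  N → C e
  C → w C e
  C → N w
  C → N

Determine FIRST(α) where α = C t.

Add FIRST(C) = { e, u, w }; C is not nullable, stop.

{ e, u, w }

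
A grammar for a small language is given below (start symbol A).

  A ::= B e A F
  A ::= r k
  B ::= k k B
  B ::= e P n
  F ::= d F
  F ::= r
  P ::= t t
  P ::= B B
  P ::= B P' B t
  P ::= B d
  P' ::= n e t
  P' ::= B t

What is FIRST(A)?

{ e, k, r }

From A ::= B e A F: add FIRST(B) = { e, k }.
A ::= r k contributes {r}.
Union: FIRST(A) = { e, k, r }.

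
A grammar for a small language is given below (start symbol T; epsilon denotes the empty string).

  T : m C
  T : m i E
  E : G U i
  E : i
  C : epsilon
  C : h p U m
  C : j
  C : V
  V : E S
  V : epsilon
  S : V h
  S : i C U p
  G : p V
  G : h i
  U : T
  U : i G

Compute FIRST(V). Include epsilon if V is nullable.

From V : E S: add FIRST(E) = { h, i, p }.
V : epsilon contributes epsilon.
Union: FIRST(V) = { h, i, p, epsilon }.

{ h, i, p, epsilon }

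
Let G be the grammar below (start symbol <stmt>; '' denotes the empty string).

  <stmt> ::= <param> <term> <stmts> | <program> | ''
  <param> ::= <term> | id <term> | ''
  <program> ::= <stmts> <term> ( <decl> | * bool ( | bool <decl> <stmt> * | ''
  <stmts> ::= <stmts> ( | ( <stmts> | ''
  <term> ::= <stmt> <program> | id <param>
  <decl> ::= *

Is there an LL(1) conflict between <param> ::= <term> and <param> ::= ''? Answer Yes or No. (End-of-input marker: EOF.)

Yes

FIRST(<term>) = { (, *, bool, id, '' } and FIRST('') = { '' }.
Both alternatives are nullable, violating the LL(1) condition.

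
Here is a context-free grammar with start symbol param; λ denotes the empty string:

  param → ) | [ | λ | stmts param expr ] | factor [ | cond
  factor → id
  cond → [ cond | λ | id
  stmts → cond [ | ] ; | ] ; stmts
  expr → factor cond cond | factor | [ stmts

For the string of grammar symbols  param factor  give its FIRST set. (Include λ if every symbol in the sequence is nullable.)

Add FIRST(param)\{λ} = { ), [, ], id }; param is nullable, continue.
Add FIRST(factor) = { id }; factor is not nullable, stop.

{ ), [, ], id }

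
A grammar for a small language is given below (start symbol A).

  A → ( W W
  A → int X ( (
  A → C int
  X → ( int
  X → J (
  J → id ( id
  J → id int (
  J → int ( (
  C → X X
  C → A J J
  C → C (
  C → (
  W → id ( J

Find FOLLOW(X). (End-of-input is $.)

{ (, id, int }

In A → int X ( (: add FIRST(( () = { ( }.
In C → X X: add FIRST(X) = { (, id, int }.
In C → X X: X is at the end, add FOLLOW(C) = { (, int }.
Union: FOLLOW(X) = { (, id, int }.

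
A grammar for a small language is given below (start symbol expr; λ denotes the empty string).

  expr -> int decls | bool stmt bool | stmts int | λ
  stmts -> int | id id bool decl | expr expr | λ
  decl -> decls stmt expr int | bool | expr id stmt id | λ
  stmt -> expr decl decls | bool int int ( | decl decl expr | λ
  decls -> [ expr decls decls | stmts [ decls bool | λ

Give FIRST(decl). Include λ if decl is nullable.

{ [, bool, id, int, λ }

From decl -> decls stmt expr int: decls, stmt, expr nullable, take FIRST(decls) ∪ FIRST(stmt) ∪ FIRST(expr) ∪ {int} = { [, bool, id, int }.
decl -> bool contributes {bool}.
From decl -> expr id stmt id: expr nullable, take FIRST(expr) ∪ {id} = { bool, id, int }.
decl -> λ contributes λ.
Union: FIRST(decl) = { [, bool, id, int, λ }.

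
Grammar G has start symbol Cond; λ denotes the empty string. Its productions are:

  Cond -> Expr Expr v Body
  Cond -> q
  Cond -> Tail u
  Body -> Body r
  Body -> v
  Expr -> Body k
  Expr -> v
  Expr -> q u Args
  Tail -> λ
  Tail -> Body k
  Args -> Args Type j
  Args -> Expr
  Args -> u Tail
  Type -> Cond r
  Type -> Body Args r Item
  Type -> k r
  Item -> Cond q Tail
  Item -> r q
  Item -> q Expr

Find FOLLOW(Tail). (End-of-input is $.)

In Cond -> Tail u: add FIRST(u) = { u }.
In Args -> u Tail: Tail is at the end, add FOLLOW(Args) = { j, k, q, r, u, v }.
In Item -> Cond q Tail: Tail is at the end, add FOLLOW(Item) = { j }.
Union: FOLLOW(Tail) = { j, k, q, r, u, v }.

{ j, k, q, r, u, v }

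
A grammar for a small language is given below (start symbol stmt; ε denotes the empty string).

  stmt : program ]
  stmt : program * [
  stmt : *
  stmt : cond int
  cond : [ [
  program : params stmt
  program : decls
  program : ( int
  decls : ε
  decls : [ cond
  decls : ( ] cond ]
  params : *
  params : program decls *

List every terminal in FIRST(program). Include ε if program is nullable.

{ (, *, [, ε }

From program : params stmt: add FIRST(params) = { (, *, [ }.
From program : decls: add FIRST(decls) = { (, [, ε } (including ε since decls is nullable).
program : ( int contributes {(}.
Union: FIRST(program) = { (, *, [, ε }.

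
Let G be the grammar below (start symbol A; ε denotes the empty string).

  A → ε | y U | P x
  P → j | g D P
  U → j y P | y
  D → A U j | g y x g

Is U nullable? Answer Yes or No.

No

Nullable nonterminals: A.
No production of U has an RHS whose symbols are all nullable, so U is not nullable.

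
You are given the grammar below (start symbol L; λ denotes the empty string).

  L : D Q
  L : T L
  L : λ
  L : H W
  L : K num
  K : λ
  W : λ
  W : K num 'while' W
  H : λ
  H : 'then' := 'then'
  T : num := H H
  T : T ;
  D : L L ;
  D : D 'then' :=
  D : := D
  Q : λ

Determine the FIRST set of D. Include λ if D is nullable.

From D : L L ;: L, L nullable, take FIRST(L) ∪ FIRST(L) ∪ {;} = { 'then', :=, ;, num }.
From D : D 'then' :=: add FIRST(D) = { 'then', :=, ;, num }.
D : := D contributes {:=}.
Union: FIRST(D) = { 'then', :=, ;, num }.

{ 'then', :=, ;, num }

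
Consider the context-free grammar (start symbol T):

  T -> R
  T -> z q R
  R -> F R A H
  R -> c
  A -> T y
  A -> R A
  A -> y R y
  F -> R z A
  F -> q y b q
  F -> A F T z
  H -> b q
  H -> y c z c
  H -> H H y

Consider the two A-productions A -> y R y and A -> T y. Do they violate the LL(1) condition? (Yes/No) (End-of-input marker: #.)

Yes

FIRST(y R y) = { y } and FIRST(T y) = { c, q, y, z }.
Both contain y, so the two alternatives are not disjoint — LL(1) conflict.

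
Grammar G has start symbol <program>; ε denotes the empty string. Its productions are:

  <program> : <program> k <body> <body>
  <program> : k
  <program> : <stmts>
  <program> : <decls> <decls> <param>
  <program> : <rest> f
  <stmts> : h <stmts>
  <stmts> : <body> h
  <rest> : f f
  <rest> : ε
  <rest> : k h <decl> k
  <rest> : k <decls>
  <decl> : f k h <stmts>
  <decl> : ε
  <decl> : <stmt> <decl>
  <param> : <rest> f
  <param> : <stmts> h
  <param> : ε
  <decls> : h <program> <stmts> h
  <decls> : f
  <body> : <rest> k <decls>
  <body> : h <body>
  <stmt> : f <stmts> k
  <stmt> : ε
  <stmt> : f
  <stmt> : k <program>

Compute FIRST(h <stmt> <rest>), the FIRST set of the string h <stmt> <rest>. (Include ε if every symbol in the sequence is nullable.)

{ h }

h is a terminal; add {h} and stop.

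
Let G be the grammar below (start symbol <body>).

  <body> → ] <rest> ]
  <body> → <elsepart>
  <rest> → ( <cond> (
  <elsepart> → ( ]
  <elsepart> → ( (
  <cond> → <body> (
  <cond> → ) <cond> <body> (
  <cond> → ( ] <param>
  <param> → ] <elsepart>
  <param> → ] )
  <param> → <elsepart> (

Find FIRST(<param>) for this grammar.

<param> → ] <elsepart> contributes {]}.
<param> → ] ) contributes {]}.
From <param> → <elsepart> (: add FIRST(<elsepart>) = { ( }.
Union: FIRST(<param>) = { (, ] }.

{ (, ] }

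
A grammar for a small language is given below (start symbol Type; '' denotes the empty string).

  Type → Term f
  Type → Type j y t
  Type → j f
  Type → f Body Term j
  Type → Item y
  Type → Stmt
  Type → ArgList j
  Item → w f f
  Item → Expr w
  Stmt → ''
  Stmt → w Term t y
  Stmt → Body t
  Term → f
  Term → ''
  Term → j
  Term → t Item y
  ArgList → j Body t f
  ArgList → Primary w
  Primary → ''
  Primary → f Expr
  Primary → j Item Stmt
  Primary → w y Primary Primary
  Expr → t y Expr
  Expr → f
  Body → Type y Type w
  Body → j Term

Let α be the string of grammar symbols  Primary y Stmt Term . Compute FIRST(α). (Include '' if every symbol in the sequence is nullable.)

Add FIRST(Primary)\{''} = { f, j, w }; Primary is nullable, continue.
y is a terminal; add {y} and stop.

{ f, j, w, y }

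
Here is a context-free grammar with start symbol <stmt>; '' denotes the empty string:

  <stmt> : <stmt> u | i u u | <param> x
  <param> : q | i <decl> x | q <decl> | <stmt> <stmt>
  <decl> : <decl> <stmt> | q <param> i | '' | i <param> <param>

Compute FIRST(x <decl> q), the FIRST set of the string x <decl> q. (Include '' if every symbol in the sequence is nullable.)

x is a terminal; add {x} and stop.

{ x }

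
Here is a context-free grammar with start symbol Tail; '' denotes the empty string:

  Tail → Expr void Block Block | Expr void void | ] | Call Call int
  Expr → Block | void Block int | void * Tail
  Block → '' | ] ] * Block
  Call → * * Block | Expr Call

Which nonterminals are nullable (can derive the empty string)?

{ Block, Expr }

Directly nullable (have an ''-production): Block.
Expr → Block with every symbol nullable, so Expr is nullable.
No other nonterminal has a production whose RHS symbols are all nullable.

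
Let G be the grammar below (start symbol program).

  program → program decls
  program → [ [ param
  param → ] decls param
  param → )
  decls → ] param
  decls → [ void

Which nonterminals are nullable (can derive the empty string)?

{ } (none)

No nonterminal has an empty production or an RHS whose symbols are all nullable.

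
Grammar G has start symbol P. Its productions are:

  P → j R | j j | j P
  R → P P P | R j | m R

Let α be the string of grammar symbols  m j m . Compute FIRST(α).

m is a terminal; add {m} and stop.

{ m }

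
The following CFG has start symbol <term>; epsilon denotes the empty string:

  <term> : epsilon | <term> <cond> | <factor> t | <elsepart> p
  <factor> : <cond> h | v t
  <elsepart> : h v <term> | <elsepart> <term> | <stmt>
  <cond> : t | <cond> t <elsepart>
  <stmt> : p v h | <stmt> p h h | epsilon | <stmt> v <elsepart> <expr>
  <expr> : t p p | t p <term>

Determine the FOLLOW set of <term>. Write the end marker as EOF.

<term> is the start symbol, so EOF ∈ FOLLOW(<term>).
In <term> : <term> <cond>: add FIRST(<cond>) = { t }.
In <elsepart> : h v <term>: <term> is at the end, add FOLLOW(<elsepart>) = { EOF, h, p, t, v }.
In <elsepart> : <elsepart> <term>: <term> is at the end, add FOLLOW(<elsepart>) = { EOF, h, p, t, v }.
In <expr> : t p <term>: <term> is at the end, add FOLLOW(<expr>) = { EOF, h, p, t, v }.
Union: FOLLOW(<term>) = { EOF, h, p, t, v }.

{ EOF, h, p, t, v }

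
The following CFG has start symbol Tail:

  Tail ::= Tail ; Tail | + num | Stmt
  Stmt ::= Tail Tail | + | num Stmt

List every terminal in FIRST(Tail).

From Tail ::= Tail ; Tail: add FIRST(Tail) = { +, num }.
Tail ::= + num contributes {+}.
From Tail ::= Stmt: add FIRST(Stmt) = { +, num }.
Union: FIRST(Tail) = { +, num }.

{ +, num }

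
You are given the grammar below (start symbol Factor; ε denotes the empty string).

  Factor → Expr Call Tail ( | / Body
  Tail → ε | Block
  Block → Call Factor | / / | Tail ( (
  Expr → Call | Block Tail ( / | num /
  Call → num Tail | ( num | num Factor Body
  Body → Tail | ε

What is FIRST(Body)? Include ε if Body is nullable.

{ (, /, num, ε }

From Body → Tail: add FIRST(Tail) = { (, /, num, ε } (including ε since Tail is nullable).
Body → ε contributes ε.
Union: FIRST(Body) = { (, /, num, ε }.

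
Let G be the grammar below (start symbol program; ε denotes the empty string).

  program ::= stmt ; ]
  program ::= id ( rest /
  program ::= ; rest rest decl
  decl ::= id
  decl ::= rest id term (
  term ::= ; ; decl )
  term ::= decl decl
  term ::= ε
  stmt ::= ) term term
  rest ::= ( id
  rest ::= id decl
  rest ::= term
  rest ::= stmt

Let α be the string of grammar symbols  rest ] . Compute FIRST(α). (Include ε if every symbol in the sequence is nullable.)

Add FIRST(rest)\{ε} = { (, ), ;, id }; rest is nullable, continue.
] is a terminal; add {]} and stop.

{ (, ), ;, ], id }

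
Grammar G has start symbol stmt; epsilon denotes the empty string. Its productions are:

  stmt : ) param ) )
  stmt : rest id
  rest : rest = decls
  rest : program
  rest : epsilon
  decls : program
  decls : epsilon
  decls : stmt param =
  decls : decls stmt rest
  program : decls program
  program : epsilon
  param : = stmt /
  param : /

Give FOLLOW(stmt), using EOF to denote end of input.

stmt is the start symbol, so EOF ∈ FOLLOW(stmt).
In decls : stmt param =: add FIRST(param =) = { /, = }.
In decls : decls stmt rest: add FIRST(rest)\{epsilon} = { ), =, id }.
  Since rest is nullable, also add FOLLOW(decls) = { ), =, id }.
In param : = stmt /: add FIRST(/) = { / }.
Union: FOLLOW(stmt) = { EOF, ), /, =, id }.

{ EOF, ), /, =, id }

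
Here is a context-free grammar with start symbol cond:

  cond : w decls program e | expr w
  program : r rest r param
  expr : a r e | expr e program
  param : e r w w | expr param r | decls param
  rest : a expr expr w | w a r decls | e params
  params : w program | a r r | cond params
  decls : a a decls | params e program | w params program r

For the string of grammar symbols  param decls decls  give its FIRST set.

Add FIRST(param) = { a, e, w }; param is not nullable, stop.

{ a, e, w }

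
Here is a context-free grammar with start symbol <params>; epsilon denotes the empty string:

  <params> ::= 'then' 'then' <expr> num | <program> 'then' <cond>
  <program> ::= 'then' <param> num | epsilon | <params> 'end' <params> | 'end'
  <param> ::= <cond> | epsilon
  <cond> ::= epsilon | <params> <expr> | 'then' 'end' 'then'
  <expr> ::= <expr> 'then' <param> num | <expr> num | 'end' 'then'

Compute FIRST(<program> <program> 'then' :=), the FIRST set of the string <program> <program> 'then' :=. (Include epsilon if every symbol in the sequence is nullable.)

Add FIRST(<program>)\{epsilon} = { 'end', 'then' }; <program> is nullable, continue.
Add FIRST(<program>)\{epsilon} = { 'end', 'then' }; <program> is nullable, continue.
'then' is a terminal; add {'then'} and stop.

{ 'end', 'then' }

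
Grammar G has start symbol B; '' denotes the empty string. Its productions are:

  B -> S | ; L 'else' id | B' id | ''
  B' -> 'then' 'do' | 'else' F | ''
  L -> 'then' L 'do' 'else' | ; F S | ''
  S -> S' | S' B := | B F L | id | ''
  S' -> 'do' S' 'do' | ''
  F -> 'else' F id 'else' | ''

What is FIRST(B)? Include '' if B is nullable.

From B -> S: add FIRST(S) = { 'do', 'else', 'then', :=, ;, id, '' } (including '' since S is nullable).
B -> ; L 'else' id contributes {;}.
From B -> B' id: B' nullable, take FIRST(B') ∪ {id} = { 'else', 'then', id }.
B -> '' contributes ''.
Union: FIRST(B) = { 'do', 'else', 'then', :=, ;, id, '' }.

{ 'do', 'else', 'then', :=, ;, id, '' }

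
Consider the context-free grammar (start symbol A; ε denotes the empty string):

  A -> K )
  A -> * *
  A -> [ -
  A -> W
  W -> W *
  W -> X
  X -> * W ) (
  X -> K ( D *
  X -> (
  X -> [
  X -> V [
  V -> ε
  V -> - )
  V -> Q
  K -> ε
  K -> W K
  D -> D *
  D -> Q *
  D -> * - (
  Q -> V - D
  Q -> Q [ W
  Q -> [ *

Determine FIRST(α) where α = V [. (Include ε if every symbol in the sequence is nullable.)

{ -, [ }

Add FIRST(V)\{ε} = { -, [ }; V is nullable, continue.
[ is a terminal; add {[} and stop.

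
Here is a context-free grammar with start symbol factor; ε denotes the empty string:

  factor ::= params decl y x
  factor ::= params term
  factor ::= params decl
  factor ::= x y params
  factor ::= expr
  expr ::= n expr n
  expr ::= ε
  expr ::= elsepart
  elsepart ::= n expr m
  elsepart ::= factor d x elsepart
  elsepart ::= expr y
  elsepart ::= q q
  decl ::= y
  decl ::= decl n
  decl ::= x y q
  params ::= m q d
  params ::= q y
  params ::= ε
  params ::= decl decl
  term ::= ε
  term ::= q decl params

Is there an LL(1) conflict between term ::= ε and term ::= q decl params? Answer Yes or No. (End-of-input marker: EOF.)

No

FIRST(ε) = { ε } and FIRST(q decl params) = { q }.
The first is nullable but FOLLOW(term) = { EOF, d } is disjoint from FIRST of the second.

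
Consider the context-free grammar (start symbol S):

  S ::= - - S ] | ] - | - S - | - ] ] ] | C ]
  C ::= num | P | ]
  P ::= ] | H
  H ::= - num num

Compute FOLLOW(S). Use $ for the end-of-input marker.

S is the start symbol, so $ ∈ FOLLOW(S).
In S ::= - - S ]: add FIRST(]) = { ] }.
In S ::= - S -: add FIRST(-) = { - }.
Union: FOLLOW(S) = { $, -, ] }.

{ $, -, ] }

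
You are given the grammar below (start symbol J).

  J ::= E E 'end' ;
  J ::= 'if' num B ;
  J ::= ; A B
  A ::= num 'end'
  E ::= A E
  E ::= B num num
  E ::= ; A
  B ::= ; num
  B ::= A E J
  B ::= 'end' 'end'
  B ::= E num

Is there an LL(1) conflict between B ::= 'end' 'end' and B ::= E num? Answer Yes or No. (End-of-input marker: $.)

Yes

FIRST('end' 'end') = { 'end' } and FIRST(E num) = { 'end', ;, num }.
Both contain 'end', so the two alternatives are not disjoint — LL(1) conflict.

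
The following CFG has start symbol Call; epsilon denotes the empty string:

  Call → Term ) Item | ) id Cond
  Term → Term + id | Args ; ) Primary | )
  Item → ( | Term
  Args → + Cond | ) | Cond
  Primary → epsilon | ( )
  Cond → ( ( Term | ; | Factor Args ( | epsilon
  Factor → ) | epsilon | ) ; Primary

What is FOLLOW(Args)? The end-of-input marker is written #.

{ (, ; }

In Term → Args ; ) Primary: add FIRST(; ) Primary) = { ; }.
In Cond → Factor Args (: add FIRST(() = { ( }.
Union: FOLLOW(Args) = { (, ; }.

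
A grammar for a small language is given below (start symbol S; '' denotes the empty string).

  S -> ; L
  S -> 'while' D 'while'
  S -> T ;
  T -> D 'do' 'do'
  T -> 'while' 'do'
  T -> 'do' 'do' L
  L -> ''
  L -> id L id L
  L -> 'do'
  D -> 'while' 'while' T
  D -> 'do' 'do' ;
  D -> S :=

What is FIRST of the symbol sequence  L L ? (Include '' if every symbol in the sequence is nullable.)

{ 'do', id, '' }

Add FIRST(L)\{''} = { 'do', id }; L is nullable, continue.
Add FIRST(L)\{''} = { 'do', id }; L is nullable, continue.
Every symbol is nullable, so include ''.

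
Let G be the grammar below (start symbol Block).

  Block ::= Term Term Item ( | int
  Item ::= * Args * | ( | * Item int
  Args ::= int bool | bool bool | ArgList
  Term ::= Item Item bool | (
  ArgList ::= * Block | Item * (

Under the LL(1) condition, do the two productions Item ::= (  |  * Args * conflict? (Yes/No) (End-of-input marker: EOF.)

FIRST(() = { ( } and FIRST(* Args *) = { * }.
The FIRST sets are disjoint and neither alternative is nullable — no conflict.

No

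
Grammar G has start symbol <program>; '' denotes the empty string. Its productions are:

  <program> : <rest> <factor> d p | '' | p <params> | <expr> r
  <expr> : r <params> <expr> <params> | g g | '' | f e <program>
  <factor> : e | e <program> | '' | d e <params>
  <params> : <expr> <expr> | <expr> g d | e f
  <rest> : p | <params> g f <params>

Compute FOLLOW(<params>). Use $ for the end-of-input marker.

In <program> : p <params>: <params> is at the end, add FOLLOW(<program>) = { $, d, e, f, g, r }.
In <expr> : r <params> <expr> <params>: add FIRST(<expr> <params>)\{''} = { e, f, g, r }.
  Since <expr> <params> is nullable, also add FOLLOW(<expr>) = { $, d, e, f, g, r }.
In <expr> : r <params> <expr> <params>: <params> is at the end, add FOLLOW(<expr>) = { $, d, e, f, g, r }.
In <factor> : d e <params>: <params> is at the end, add FOLLOW(<factor>) = { d }.
In <rest> : <params> g f <params>: add FIRST(g f <params>) = { g }.
In <rest> : <params> g f <params>: <params> is at the end, add FOLLOW(<rest>) = { d, e }.
Union: FOLLOW(<params>) = { $, d, e, f, g, r }.

{ $, d, e, f, g, r }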